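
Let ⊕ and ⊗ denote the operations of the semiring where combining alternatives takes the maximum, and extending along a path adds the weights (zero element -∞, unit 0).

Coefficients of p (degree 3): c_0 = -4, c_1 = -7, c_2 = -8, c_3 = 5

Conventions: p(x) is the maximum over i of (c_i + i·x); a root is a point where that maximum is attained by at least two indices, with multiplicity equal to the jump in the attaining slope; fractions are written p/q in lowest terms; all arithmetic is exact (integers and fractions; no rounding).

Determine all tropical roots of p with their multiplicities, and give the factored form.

hull edge (i=0, c=-4) to (i=3, c=5): slope 3, span 3
Factored form: p(x) = 5 ⊗ (x ⊕ (-3)) ⊗ (x ⊕ (-3)) ⊗ (x ⊕ (-3))
Answer: roots = -3 (mult 3)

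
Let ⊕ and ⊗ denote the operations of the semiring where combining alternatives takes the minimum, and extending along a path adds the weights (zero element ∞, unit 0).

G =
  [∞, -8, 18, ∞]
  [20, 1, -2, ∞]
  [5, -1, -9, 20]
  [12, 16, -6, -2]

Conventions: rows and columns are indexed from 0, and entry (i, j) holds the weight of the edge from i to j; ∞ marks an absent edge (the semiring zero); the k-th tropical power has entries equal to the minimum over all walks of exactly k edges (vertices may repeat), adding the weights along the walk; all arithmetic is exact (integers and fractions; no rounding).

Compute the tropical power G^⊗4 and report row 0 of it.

G^⊗2:
  [12, -7, -10, 38]
  [3, -3, -11, 18]
  [-4, -10, -18, 11]
  [-1, -7, -15, -4]
G^⊗3:
  [-5, -11, -19, 10]
  [-6, -12, -20, 9]
  [-13, -19, -27, 2]
  [-10, -16, -24, -6]
G^⊗4:
  [-14, -20, -28, 1]
  [-15, -21, -29, 0]
  [-22, -28, -36, -7]
  [-19, -25, -33, -8]
Answer: row 0 of G^⊗4 = [-14, -20, -28, 1]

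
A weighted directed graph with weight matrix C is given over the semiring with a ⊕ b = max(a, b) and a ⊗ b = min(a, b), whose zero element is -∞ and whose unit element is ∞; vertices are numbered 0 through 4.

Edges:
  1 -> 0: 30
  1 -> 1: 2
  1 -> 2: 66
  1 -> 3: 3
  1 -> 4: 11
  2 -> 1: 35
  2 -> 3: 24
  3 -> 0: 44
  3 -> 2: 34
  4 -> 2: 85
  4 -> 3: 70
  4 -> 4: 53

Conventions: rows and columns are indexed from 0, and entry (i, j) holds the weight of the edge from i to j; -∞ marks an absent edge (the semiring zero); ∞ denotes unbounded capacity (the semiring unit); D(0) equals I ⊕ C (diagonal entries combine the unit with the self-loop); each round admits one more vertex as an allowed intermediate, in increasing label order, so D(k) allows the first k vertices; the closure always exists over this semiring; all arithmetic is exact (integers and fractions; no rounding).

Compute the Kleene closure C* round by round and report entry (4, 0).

D(0):
  [∞, -∞, -∞, -∞, -∞]
  [30, ∞, 66, 3, 11]
  [-∞, 35, ∞, 24, -∞]
  [44, -∞, 34, ∞, -∞]
  [-∞, -∞, 85, 70, ∞]
D(1):
  [∞, -∞, -∞, -∞, -∞]
  [30, ∞, 66, 3, 11]
  [-∞, 35, ∞, 24, -∞]
  [44, -∞, 34, ∞, -∞]
  [-∞, -∞, 85, 70, ∞]
D(2):
  [∞, -∞, -∞, -∞, -∞]
  [30, ∞, 66, 3, 11]
  [30, 35, ∞, 24, 11]
  [44, -∞, 34, ∞, -∞]
  [-∞, -∞, 85, 70, ∞]
D(3):
  [∞, -∞, -∞, -∞, -∞]
  [30, ∞, 66, 24, 11]
  [30, 35, ∞, 24, 11]
  [44, 34, 34, ∞, 11]
  [30, 35, 85, 70, ∞]
D(4):
  [∞, -∞, -∞, -∞, -∞]
  [30, ∞, 66, 24, 11]
  [30, 35, ∞, 24, 11]
  [44, 34, 34, ∞, 11]
  [44, 35, 85, 70, ∞]
D(5):
  [∞, -∞, -∞, -∞, -∞]
  [30, ∞, 66, 24, 11]
  [30, 35, ∞, 24, 11]
  [44, 34, 34, ∞, 11]
  [44, 35, 85, 70, ∞]
Answer: C*[4][0] = 44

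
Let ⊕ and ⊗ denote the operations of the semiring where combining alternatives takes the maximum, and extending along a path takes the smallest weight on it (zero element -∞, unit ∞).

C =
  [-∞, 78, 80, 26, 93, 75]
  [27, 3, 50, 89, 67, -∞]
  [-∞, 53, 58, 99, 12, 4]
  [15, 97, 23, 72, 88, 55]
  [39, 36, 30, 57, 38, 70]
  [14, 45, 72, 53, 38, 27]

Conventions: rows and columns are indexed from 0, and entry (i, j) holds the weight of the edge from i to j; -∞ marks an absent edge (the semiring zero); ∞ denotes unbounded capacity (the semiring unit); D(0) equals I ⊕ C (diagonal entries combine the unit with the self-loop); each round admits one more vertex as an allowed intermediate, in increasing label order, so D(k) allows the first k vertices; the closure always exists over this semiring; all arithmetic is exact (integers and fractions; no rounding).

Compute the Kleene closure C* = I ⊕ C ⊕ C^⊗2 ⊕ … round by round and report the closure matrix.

D(0):
  [∞, 78, 80, 26, 93, 75]
  [27, ∞, 50, 89, 67, -∞]
  [-∞, 53, ∞, 99, 12, 4]
  [15, 97, 23, ∞, 88, 55]
  [39, 36, 30, 57, ∞, 70]
  [14, 45, 72, 53, 38, ∞]
D(1):
  [∞, 78, 80, 26, 93, 75]
  [27, ∞, 50, 89, 67, 27]
  [-∞, 53, ∞, 99, 12, 4]
  [15, 97, 23, ∞, 88, 55]
  [39, 39, 39, 57, ∞, 70]
  [14, 45, 72, 53, 38, ∞]
D(2):
  [∞, 78, 80, 78, 93, 75]
  [27, ∞, 50, 89, 67, 27]
  [27, 53, ∞, 99, 53, 27]
  [27, 97, 50, ∞, 88, 55]
  [39, 39, 39, 57, ∞, 70]
  [27, 45, 72, 53, 45, ∞]
D(3):
  [∞, 78, 80, 80, 93, 75]
  [27, ∞, 50, 89, 67, 27]
  [27, 53, ∞, 99, 53, 27]
  [27, 97, 50, ∞, 88, 55]
  [39, 39, 39, 57, ∞, 70]
  [27, 53, 72, 72, 53, ∞]
D(4):
  [∞, 80, 80, 80, 93, 75]
  [27, ∞, 50, 89, 88, 55]
  [27, 97, ∞, 99, 88, 55]
  [27, 97, 50, ∞, 88, 55]
  [39, 57, 50, 57, ∞, 70]
  [27, 72, 72, 72, 72, ∞]
D(5):
  [∞, 80, 80, 80, 93, 75]
  [39, ∞, 50, 89, 88, 70]
  [39, 97, ∞, 99, 88, 70]
  [39, 97, 50, ∞, 88, 70]
  [39, 57, 50, 57, ∞, 70]
  [39, 72, 72, 72, 72, ∞]
D(6):
  [∞, 80, 80, 80, 93, 75]
  [39, ∞, 70, 89, 88, 70]
  [39, 97, ∞, 99, 88, 70]
  [39, 97, 70, ∞, 88, 70]
  [39, 70, 70, 70, ∞, 70]
  [39, 72, 72, 72, 72, ∞]
Answer: C* = [[∞, 80, 80, 80, 93, 75], [39, ∞, 70, 89, 88, 70], [39, 97, ∞, 99, 88, 70], [39, 97, 70, ∞, 88, 70], [39, 70, 70, 70, ∞, 70], [39, 72, 72, 72, 72, ∞]]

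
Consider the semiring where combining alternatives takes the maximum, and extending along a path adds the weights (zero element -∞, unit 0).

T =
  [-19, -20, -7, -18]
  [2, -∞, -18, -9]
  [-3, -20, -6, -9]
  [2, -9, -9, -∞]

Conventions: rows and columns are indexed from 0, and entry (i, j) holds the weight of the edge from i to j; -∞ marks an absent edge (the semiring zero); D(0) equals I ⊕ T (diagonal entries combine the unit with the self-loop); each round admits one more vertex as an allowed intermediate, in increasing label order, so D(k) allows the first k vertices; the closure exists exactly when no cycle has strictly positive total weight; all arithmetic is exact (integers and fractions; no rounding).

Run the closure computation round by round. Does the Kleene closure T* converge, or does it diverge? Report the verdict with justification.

D(0):
  [0, -20, -7, -18]
  [2, 0, -18, -9]
  [-3, -20, 0, -9]
  [2, -9, -9, 0]
D(1):
  [0, -20, -7, -18]
  [2, 0, -5, -9]
  [-3, -20, 0, -9]
  [2, -9, -5, 0]
D(2):
  [0, -20, -7, -18]
  [2, 0, -5, -9]
  [-3, -20, 0, -9]
  [2, -9, -5, 0]
D(3):
  [0, -20, -7, -16]
  [2, 0, -5, -9]
  [-3, -20, 0, -9]
  [2, -9, -5, 0]
D(4):
  [0, -20, -7, -16]
  [2, 0, -5, -9]
  [-3, -18, 0, -9]
  [2, -9, -5, 0]
Key observation: every diagonal entry stays at the unit through all rounds, so no improving cycle exists.
Answer: CONVERGES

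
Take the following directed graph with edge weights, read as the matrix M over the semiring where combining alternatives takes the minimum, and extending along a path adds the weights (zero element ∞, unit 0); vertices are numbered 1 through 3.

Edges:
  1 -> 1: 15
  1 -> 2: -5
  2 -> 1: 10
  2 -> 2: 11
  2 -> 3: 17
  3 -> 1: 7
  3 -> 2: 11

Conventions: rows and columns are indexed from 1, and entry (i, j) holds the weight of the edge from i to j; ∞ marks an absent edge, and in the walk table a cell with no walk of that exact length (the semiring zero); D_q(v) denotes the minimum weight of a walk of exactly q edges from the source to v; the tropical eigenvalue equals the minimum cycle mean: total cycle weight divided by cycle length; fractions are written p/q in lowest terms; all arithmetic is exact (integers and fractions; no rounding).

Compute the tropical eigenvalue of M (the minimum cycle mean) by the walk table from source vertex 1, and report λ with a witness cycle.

q=0: [0, ∞, ∞]
q=1: [15, -5, ∞]
q=2: [5, 6, 12]
q=3: [16, 0, 23]
Optimal cycle mean attained by: cycle 1->2->1, total (-5) + 10, length 2.
Answer: λ = 5/2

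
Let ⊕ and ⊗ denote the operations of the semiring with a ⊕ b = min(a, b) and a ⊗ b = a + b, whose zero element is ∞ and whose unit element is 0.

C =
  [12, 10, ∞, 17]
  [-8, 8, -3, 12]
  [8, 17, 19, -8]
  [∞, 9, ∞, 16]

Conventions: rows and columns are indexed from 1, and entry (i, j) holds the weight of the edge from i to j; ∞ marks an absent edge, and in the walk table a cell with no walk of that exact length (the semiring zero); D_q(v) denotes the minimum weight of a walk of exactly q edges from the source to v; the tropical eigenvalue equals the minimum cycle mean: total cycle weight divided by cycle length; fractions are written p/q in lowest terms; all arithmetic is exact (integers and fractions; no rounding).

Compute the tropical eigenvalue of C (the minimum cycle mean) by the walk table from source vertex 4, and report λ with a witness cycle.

q=0: [∞, ∞, ∞, 0]
q=1: [∞, 9, ∞, 16]
q=2: [1, 17, 6, 21]
q=3: [9, 11, 14, -2]
q=4: [3, 7, 8, 6]
Optimal cycle mean attained by: cycle 2->3->4->2, total (-3) + (-8) + 9, length 3.
Answer: λ = -2/3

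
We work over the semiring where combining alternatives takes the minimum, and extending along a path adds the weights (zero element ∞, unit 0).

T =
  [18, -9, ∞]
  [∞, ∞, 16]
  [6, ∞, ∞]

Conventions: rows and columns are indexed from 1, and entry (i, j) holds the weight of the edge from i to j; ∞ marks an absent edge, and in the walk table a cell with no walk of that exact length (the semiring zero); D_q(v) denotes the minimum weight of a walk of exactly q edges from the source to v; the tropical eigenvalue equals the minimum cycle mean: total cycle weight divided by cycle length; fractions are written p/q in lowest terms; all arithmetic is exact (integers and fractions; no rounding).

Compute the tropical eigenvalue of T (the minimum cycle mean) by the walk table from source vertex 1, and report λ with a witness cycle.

q=0: [0, ∞, ∞]
q=1: [18, -9, ∞]
q=2: [36, 9, 7]
q=3: [13, 27, 25]
Optimal cycle mean attained by: cycle 1->2->3->1, total (-9) + 16 + 6, length 3.
Answer: λ = 13/3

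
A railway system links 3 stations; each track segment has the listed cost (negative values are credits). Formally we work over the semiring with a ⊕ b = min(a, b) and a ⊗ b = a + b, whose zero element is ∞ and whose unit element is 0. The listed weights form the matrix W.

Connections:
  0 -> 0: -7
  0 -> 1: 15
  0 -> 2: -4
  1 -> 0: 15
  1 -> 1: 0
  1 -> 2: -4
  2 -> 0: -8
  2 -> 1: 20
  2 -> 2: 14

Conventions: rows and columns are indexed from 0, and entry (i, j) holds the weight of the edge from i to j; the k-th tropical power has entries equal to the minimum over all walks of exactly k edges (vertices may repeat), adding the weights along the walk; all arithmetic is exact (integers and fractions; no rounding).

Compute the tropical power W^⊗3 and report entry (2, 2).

W^⊗2:
  [-14, 8, -11]
  [-12, 0, -4]
  [-15, 7, -12]
W^⊗3:
  [-21, 1, -18]
  [-19, 0, -16]
  [-22, 0, -19]
Key observation: the optimum is the walk 2->0->0->2, with weight (-8) + (-7) + (-4) = -19.
Optimal value attained by: walk 2->0->0->2.
Answer: (W^⊗3)[2][2] = -19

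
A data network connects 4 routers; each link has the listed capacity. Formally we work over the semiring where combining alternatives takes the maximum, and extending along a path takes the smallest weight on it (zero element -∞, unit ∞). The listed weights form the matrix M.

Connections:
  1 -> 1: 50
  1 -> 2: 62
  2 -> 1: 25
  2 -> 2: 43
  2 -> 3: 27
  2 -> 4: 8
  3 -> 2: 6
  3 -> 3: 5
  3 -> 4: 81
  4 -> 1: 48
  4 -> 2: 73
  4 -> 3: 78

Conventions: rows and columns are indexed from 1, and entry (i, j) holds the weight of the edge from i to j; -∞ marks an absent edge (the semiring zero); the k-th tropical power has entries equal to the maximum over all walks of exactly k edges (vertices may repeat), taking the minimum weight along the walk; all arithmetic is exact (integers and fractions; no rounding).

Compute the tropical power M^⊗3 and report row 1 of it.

M^⊗2:
  [50, 50, 27, 8]
  [25, 43, 27, 27]
  [48, 73, 78, 6]
  [48, 48, 27, 78]
M^⊗3:
  [50, 50, 27, 27]
  [27, 43, 27, 27]
  [48, 48, 27, 78]
  [48, 73, 78, 27]
Answer: row 1 of M^⊗3 = [50, 50, 27, 27]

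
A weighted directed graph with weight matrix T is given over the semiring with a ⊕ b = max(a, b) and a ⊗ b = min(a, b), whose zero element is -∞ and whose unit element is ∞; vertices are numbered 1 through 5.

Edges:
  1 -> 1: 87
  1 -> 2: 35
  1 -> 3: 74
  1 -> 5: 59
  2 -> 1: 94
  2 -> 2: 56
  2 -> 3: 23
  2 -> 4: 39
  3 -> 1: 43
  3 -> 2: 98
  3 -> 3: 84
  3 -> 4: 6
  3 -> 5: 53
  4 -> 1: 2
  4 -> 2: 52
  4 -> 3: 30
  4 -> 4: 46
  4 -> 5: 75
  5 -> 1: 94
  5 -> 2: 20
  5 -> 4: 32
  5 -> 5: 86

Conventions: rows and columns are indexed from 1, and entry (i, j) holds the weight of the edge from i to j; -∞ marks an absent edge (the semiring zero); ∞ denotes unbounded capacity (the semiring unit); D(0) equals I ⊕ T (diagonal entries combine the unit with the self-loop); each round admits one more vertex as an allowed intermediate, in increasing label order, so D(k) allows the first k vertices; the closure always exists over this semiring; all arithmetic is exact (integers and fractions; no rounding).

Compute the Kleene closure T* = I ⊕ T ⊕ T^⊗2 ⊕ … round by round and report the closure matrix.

D(0):
  [∞, 35, 74, -∞, 59]
  [94, ∞, 23, 39, -∞]
  [43, 98, ∞, 6, 53]
  [2, 52, 30, ∞, 75]
  [94, 20, -∞, 32, ∞]
D(1):
  [∞, 35, 74, -∞, 59]
  [94, ∞, 74, 39, 59]
  [43, 98, ∞, 6, 53]
  [2, 52, 30, ∞, 75]
  [94, 35, 74, 32, ∞]
D(2):
  [∞, 35, 74, 35, 59]
  [94, ∞, 74, 39, 59]
  [94, 98, ∞, 39, 59]
  [52, 52, 52, ∞, 75]
  [94, 35, 74, 35, ∞]
D(3):
  [∞, 74, 74, 39, 59]
  [94, ∞, 74, 39, 59]
  [94, 98, ∞, 39, 59]
  [52, 52, 52, ∞, 75]
  [94, 74, 74, 39, ∞]
D(4):
  [∞, 74, 74, 39, 59]
  [94, ∞, 74, 39, 59]
  [94, 98, ∞, 39, 59]
  [52, 52, 52, ∞, 75]
  [94, 74, 74, 39, ∞]
D(5):
  [∞, 74, 74, 39, 59]
  [94, ∞, 74, 39, 59]
  [94, 98, ∞, 39, 59]
  [75, 74, 74, ∞, 75]
  [94, 74, 74, 39, ∞]
Answer: T* = [[∞, 74, 74, 39, 59], [94, ∞, 74, 39, 59], [94, 98, ∞, 39, 59], [75, 74, 74, ∞, 75], [94, 74, 74, 39, ∞]]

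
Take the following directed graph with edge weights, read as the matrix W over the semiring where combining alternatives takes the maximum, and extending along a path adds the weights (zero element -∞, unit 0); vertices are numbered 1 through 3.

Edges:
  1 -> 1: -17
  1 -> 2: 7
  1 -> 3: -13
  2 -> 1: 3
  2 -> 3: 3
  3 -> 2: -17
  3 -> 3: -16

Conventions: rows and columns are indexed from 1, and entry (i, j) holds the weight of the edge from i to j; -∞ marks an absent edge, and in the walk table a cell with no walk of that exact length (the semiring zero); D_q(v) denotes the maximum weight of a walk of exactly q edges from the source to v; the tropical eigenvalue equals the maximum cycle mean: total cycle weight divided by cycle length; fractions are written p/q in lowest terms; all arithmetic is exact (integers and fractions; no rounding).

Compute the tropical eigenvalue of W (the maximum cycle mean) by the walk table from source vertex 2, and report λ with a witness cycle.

q=0: [-∞, 0, -∞]
q=1: [3, -∞, 3]
q=2: [-14, 10, -10]
q=3: [13, -7, 13]
Optimal cycle mean attained by: cycle 1->2->1, total 7 + 3, length 2.
Answer: λ = 5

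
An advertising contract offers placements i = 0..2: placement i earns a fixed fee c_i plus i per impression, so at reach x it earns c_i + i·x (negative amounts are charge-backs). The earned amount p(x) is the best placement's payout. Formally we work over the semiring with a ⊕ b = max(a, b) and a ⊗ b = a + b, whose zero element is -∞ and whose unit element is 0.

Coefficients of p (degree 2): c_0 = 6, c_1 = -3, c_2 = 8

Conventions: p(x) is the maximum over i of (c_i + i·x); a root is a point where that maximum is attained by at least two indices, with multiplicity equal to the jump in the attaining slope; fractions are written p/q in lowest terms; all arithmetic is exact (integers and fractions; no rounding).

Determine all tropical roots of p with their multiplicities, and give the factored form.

hull edge (i=0, c=6) to (i=2, c=8): slope 1, span 2
Factored form: p(x) = 8 ⊗ (x ⊕ (-1)) ⊗ (x ⊕ (-1))
Answer: roots = -1 (mult 2)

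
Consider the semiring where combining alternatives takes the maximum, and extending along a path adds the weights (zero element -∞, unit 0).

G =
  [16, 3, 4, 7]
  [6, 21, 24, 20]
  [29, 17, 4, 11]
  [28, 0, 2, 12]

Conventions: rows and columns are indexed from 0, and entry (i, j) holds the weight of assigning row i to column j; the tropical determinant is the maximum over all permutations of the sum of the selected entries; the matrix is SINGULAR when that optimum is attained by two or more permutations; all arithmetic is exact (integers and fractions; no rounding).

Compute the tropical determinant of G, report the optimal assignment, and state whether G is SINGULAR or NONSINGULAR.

σ = (0, 1, 2, 3): 16 + 21 + 4 + 12 = 53
σ = (0, 1, 3, 2): 16 + 21 + 11 + 2 = 50
σ = (0, 2, 1, 3): 16 + 24 + 17 + 12 = 69
σ = (0, 2, 3, 1): 16 + 24 + 11 + 0 = 51
σ = (0, 3, 1, 2): 16 + 20 + 17 + 2 = 55
σ = (0, 3, 2, 1): 16 + 20 + 4 + 0 = 40
σ = (1, 0, 2, 3): 3 + 6 + 4 + 12 = 25
σ = (1, 0, 3, 2): 3 + 6 + 11 + 2 = 22
σ = (1, 2, 0, 3): 3 + 24 + 29 + 12 = 68
σ = (1, 2, 3, 0): 3 + 24 + 11 + 28 = 66
σ = (1, 3, 0, 2): 3 + 20 + 29 + 2 = 54
σ = (1, 3, 2, 0): 3 + 20 + 4 + 28 = 55
σ = (2, 0, 1, 3): 4 + 6 + 17 + 12 = 39
σ = (2, 0, 3, 1): 4 + 6 + 11 + 0 = 21
σ = (2, 1, 0, 3): 4 + 21 + 29 + 12 = 66
σ = (2, 1, 3, 0): 4 + 21 + 11 + 28 = 64
σ = (2, 3, 0, 1): 4 + 20 + 29 + 0 = 53
σ = (2, 3, 1, 0): 4 + 20 + 17 + 28 = 69
σ = (3, 0, 1, 2): 7 + 6 + 17 + 2 = 32
σ = (3, 0, 2, 1): 7 + 6 + 4 + 0 = 17
σ = (3, 1, 0, 2): 7 + 21 + 29 + 2 = 59
σ = (3, 1, 2, 0): 7 + 21 + 4 + 28 = 60
σ = (3, 2, 0, 1): 7 + 24 + 29 + 0 = 60
σ = (3, 2, 1, 0): 7 + 24 + 17 + 28 = 76
Optimal value attained by: σ = (3, 2, 1, 0).
Answer: det⊕(G) = 76; verdict: NONSINGULAR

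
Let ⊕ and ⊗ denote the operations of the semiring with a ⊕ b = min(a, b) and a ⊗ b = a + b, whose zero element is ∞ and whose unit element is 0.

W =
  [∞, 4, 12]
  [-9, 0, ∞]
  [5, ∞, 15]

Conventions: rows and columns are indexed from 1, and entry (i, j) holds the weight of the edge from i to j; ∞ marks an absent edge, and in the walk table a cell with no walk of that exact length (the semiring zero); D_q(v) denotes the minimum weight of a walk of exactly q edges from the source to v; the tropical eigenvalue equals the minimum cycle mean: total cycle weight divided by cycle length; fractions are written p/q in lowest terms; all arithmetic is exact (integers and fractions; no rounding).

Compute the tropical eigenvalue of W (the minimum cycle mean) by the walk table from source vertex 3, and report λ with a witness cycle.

q=0: [∞, ∞, 0]
q=1: [5, ∞, 15]
q=2: [20, 9, 17]
q=3: [0, 9, 32]
Optimal cycle mean attained by: cycle 1->2->1, total 4 + (-9), length 2.
Answer: λ = -5/2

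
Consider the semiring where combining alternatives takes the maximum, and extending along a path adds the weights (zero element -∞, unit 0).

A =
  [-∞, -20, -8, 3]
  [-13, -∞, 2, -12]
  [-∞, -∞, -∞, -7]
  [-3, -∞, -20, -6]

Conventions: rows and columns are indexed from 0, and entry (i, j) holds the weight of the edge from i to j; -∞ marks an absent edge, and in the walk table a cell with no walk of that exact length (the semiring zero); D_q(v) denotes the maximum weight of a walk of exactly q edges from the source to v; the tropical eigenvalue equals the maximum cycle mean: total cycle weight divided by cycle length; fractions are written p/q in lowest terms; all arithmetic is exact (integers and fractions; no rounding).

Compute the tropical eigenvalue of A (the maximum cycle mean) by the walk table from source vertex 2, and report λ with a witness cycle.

q=0: [-∞, -∞, 0, -∞]
q=1: [-∞, -∞, -∞, -7]
q=2: [-10, -∞, -27, -13]
q=3: [-16, -30, -18, -7]
q=4: [-10, -36, -24, -13]
Optimal cycle mean attained by: cycle 0->3->0, total 3 + (-3), length 2.
Answer: λ = 0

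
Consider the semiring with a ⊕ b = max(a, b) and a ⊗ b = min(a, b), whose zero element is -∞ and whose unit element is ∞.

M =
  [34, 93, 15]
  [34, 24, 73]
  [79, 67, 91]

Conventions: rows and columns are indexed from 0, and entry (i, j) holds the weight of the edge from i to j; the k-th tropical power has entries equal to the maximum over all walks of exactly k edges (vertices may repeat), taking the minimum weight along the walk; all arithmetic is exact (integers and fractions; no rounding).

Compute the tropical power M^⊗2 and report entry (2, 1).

M^⊗2:
  [34, 34, 73]
  [73, 67, 73]
  [79, 79, 91]
Key observation: the optimum is the walk 2->0->1, with weight 79 min 93 = 79.
Optimal value attained by: walk 2->0->1.
Answer: (M^⊗2)[2][1] = 79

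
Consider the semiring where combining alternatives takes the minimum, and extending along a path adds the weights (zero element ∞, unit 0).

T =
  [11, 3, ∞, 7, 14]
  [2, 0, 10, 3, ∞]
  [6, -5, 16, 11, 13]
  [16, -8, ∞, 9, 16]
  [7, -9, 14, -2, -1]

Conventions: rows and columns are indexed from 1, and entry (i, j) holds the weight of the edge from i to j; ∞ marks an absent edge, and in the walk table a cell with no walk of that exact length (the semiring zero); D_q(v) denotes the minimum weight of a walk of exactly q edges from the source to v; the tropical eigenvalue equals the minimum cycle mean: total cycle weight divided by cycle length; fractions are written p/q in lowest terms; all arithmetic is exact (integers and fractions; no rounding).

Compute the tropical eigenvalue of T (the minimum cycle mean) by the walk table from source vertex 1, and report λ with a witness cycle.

q=0: [0, ∞, ∞, ∞, ∞]
q=1: [11, 3, ∞, 7, 14]
q=2: [5, -1, 13, 6, 13]
q=3: [1, -2, 9, 2, 12]
q=4: [0, -6, 8, 1, 11]
q=5: [-4, -7, 4, -3, 10]
Optimal cycle mean attained by: cycle 2->4->2, total 3 + (-8), length 2.
Answer: λ = -5/2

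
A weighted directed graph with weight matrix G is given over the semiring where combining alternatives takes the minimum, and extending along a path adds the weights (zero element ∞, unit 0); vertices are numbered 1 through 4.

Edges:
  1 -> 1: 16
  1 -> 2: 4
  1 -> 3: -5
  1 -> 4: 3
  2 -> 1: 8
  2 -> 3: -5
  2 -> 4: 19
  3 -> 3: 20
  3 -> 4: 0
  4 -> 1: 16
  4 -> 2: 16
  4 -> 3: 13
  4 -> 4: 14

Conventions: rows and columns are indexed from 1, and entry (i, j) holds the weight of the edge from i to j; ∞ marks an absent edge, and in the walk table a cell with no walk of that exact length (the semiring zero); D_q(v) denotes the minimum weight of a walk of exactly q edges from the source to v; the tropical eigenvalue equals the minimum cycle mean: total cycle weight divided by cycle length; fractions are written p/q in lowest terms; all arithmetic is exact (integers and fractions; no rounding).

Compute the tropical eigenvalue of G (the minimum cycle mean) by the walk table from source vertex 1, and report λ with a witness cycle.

q=0: [0, ∞, ∞, ∞]
q=1: [16, 4, -5, 3]
q=2: [12, 19, -1, -5]
q=3: [11, 11, 7, -1]
q=4: [15, 15, 6, 7]
Optimal cycle mean attained by: cycle 1->3->4->1, total (-5) + 0 + 16, length 3.
Answer: λ = 11/3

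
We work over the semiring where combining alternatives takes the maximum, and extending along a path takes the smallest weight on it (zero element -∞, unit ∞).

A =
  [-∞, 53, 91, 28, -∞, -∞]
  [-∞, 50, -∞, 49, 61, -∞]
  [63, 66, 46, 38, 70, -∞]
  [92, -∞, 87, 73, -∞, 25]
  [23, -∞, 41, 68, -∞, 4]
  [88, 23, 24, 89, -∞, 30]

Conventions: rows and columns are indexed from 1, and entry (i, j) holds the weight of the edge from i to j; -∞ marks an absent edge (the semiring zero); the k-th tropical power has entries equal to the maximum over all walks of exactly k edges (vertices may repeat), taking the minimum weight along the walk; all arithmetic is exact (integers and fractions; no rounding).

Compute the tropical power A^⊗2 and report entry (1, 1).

A^⊗2:
  [63, 66, 46, 49, 70, 25]
  [49, 50, 49, 61, 50, 25]
  [46, 53, 63, 68, 61, 25]
  [73, 66, 91, 73, 70, 25]
  [68, 41, 68, 68, 41, 25]
  [89, 53, 88, 73, 24, 30]
Key observation: the optimum is the walk 1->3->1, with weight 91 min 63 = 63.
Optimal value attained by: walk 1->3->1.
Answer: (A^⊗2)[1][1] = 63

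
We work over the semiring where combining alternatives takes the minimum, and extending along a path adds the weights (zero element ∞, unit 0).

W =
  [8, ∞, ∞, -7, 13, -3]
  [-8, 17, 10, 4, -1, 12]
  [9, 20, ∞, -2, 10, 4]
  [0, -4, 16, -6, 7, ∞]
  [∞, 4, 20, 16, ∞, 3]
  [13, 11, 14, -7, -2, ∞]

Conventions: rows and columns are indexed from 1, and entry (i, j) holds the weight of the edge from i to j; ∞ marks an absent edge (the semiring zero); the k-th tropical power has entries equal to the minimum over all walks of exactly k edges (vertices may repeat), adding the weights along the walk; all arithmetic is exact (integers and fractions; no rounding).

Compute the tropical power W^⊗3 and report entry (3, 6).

W^⊗2:
  [-7, -11, 9, -13, -5, 5]
  [0, 0, 19, -15, 5, -11]
  [-2, -6, 14, -8, 2, 6]
  [-12, -10, 6, -12, -5, -3]
  [-4, 12, 14, -4, 1, 16]
  [-7, -11, 9, -13, 0, 1]
W^⊗3:
  [-19, -17, -1, -19, -12, -10]
  [-15, -19, 1, -21, -13, -3]
  [-14, -12, 4, -14, -7, -5]
  [-18, -16, 0, -19, -11, -15]
  [-4, -8, 12, -11, 3, -7]
  [-19, -17, -1, -19, -12, -10]
Key observation: the optimum is the walk 3->4->1->6, with weight (-2) + 0 + (-3) = -5.
Optimal value attained by: walk 3->4->1->6.
Answer: (W^⊗3)[3][6] = -5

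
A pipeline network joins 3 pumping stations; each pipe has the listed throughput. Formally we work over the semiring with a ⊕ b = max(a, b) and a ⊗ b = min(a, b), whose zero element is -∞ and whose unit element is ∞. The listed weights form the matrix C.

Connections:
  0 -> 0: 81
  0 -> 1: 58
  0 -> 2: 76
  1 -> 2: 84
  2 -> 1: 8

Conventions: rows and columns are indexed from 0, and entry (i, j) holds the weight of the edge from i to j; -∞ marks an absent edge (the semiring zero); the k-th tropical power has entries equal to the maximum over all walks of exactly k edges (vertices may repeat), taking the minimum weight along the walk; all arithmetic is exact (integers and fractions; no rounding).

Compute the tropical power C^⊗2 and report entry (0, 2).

C^⊗2:
  [81, 58, 76]
  [-∞, 8, -∞]
  [-∞, -∞, 8]
Key observation: the optimum is the walk 0->0->2, with weight 81 min 76 = 76.
Optimal value attained by: walk 0->0->2.
Answer: (C^⊗2)[0][2] = 76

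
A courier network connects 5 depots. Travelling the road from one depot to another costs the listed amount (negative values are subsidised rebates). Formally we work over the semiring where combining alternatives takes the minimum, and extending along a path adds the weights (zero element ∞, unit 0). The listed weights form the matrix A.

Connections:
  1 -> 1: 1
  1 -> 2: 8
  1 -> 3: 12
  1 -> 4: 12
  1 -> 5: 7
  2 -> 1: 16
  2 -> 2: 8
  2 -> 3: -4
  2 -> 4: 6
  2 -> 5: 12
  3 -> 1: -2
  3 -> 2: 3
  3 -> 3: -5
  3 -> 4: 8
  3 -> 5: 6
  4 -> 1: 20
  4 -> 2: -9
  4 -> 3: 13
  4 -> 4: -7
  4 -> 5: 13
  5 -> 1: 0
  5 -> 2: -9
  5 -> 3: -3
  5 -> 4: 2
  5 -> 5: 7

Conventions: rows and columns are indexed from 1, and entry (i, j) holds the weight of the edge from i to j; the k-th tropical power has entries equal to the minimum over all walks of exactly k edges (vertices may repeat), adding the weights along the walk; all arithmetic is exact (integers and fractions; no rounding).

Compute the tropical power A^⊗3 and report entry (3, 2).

A^⊗2:
  [2, -2, 4, 5, 8]
  [-6, -3, -9, -1, 2]
  [-7, -3, -10, 1, 1]
  [7, -16, -13, -14, 3]
  [-5, -7, -13, -5, 3]
A^⊗3:
  [2, -4, -6, -2, 9]
  [-11, -10, -14, -8, -3]
  [-12, -8, -15, -6, -4]
  [-15, -23, -20, -21, -7]
  [-15, -14, -18, -12, -7]
Key observation: the optimum is the walk 3->3->5->2, with weight (-5) + 6 + (-9) = -8.
Optimal value attained by: walk 3->3->5->2.
Answer: (A^⊗3)[3][2] = -8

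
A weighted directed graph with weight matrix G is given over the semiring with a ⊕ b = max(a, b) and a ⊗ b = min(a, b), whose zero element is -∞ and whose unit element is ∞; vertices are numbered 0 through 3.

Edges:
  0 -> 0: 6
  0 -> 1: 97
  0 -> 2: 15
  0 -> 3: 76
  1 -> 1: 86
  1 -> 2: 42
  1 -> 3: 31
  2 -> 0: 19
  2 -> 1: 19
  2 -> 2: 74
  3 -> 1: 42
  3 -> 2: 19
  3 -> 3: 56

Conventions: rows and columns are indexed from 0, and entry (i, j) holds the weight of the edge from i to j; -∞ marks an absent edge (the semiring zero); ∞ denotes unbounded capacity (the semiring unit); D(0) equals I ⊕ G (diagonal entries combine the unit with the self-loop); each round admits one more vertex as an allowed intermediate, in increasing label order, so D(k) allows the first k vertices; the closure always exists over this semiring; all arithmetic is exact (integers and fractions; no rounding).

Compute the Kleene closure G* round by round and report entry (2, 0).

D(0):
  [∞, 97, 15, 76]
  [-∞, ∞, 42, 31]
  [19, 19, ∞, -∞]
  [-∞, 42, 19, ∞]
D(1):
  [∞, 97, 15, 76]
  [-∞, ∞, 42, 31]
  [19, 19, ∞, 19]
  [-∞, 42, 19, ∞]
D(2):
  [∞, 97, 42, 76]
  [-∞, ∞, 42, 31]
  [19, 19, ∞, 19]
  [-∞, 42, 42, ∞]
D(3):
  [∞, 97, 42, 76]
  [19, ∞, 42, 31]
  [19, 19, ∞, 19]
  [19, 42, 42, ∞]
D(4):
  [∞, 97, 42, 76]
  [19, ∞, 42, 31]
  [19, 19, ∞, 19]
  [19, 42, 42, ∞]
Answer: G*[2][0] = 19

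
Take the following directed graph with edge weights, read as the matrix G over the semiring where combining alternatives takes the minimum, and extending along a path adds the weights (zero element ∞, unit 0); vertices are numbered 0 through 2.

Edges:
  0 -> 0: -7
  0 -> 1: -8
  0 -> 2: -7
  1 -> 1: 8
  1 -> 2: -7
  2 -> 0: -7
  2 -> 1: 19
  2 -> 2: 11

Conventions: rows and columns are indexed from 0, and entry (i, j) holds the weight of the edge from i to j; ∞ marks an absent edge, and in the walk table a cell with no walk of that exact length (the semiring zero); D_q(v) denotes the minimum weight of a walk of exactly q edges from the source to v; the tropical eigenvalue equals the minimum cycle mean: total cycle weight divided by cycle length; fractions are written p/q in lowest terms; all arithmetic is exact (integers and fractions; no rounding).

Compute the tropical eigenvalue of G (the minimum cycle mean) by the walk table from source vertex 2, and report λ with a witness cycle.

q=0: [∞, ∞, 0]
q=1: [-7, 19, 11]
q=2: [-14, -15, -14]
q=3: [-21, -22, -22]
Optimal cycle mean attained by: cycle 0->1->2->0, total (-8) + (-7) + (-7), length 3.
Answer: λ = -22/3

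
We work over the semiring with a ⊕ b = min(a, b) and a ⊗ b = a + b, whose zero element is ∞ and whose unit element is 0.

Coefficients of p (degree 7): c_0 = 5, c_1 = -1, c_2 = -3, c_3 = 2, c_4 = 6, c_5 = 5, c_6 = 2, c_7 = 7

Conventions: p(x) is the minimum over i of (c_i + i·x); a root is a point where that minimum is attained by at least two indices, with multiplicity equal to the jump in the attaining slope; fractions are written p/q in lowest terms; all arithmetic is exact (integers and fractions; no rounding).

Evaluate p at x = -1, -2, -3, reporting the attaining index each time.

p(-1) = min(5+0·(-1)=5, -1+1·(-1)=-2, -3+2·(-1)=-5, 2+3·(-1)=-1, 6+4·(-1)=2, 5+5·(-1)=0, 2+6·(-1)=-4, 7+7·(-1)=0) = -5 (attained by i=2)
p(-2) = min(5+0·(-2)=5, -1+1·(-2)=-3, -3+2·(-2)=-7, 2+3·(-2)=-4, 6+4·(-2)=-2, 5+5·(-2)=-5, 2+6·(-2)=-10, 7+7·(-2)=-7) = -10 (attained by i=6)
p(-3) = min(5+0·(-3)=5, -1+1·(-3)=-4, -3+2·(-3)=-9, 2+3·(-3)=-7, 6+4·(-3)=-6, 5+5·(-3)=-10, 2+6·(-3)=-16, 7+7·(-3)=-14) = -16 (attained by i=6)
Answer: p(-1) = -5; p(-2) = -10; p(-3) = -16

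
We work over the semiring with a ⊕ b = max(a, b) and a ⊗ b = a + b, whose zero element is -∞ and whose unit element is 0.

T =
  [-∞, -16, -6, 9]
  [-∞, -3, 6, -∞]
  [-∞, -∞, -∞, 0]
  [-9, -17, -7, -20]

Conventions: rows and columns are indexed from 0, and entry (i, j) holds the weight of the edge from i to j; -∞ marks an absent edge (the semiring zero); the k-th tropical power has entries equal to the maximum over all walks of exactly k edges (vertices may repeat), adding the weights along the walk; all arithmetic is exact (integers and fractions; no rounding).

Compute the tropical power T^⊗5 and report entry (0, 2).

T^⊗2:
  [0, -8, 2, -6]
  [-∞, -6, 3, 6]
  [-9, -17, -7, -20]
  [-29, -20, -11, 0]
T^⊗3:
  [-15, -11, -2, 9]
  [-3, -9, 0, 3]
  [-29, -20, -11, 0]
  [-9, -17, -7, -11]
T^⊗4:
  [0, -8, 2, -2]
  [-6, -12, -3, 6]
  [-9, -17, -7, -11]
  [-20, -20, -11, 0]
T^⊗5:
  [-11, -11, -2, 9]
  [-3, -11, -1, 3]
  [-20, -20, -11, 0]
  [-9, -17, -7, -11]
Key observation: the optimum is the walk 0->3->0->3->1->2, with weight 9 + (-9) + 9 + (-17) + 6 = -2.
Optimal value attained by: walk 0->3->0->3->1->2.
Answer: (T^⊗5)[0][2] = -2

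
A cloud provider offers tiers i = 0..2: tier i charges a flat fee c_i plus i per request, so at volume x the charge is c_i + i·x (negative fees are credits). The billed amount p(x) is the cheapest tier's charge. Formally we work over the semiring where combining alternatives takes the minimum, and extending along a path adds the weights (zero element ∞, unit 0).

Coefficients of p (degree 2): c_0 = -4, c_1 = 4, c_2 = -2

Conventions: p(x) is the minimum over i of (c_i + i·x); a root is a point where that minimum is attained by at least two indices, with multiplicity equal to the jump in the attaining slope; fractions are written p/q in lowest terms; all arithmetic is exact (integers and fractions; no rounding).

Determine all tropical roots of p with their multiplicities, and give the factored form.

hull edge (i=0, c=-4) to (i=2, c=-2): slope 1, span 2
Factored form: p(x) = -2 ⊗ (x ⊕ (-1)) ⊗ (x ⊕ (-1))
Answer: roots = -1 (mult 2)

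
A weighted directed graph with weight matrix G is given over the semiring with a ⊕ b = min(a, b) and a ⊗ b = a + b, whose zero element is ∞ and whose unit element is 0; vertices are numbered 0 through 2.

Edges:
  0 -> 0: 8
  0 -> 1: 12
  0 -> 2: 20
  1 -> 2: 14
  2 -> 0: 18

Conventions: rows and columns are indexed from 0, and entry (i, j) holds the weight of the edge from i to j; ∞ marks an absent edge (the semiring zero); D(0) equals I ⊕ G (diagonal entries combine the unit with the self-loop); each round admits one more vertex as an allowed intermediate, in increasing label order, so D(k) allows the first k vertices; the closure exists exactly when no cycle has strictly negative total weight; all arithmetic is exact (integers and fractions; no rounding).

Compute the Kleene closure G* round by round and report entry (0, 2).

D(0):
  [0, 12, 20]
  [∞, 0, 14]
  [18, ∞, 0]
D(1):
  [0, 12, 20]
  [∞, 0, 14]
  [18, 30, 0]
D(2):
  [0, 12, 20]
  [∞, 0, 14]
  [18, 30, 0]
D(3):
  [0, 12, 20]
  [32, 0, 14]
  [18, 30, 0]
Answer: G*[0][2] = 20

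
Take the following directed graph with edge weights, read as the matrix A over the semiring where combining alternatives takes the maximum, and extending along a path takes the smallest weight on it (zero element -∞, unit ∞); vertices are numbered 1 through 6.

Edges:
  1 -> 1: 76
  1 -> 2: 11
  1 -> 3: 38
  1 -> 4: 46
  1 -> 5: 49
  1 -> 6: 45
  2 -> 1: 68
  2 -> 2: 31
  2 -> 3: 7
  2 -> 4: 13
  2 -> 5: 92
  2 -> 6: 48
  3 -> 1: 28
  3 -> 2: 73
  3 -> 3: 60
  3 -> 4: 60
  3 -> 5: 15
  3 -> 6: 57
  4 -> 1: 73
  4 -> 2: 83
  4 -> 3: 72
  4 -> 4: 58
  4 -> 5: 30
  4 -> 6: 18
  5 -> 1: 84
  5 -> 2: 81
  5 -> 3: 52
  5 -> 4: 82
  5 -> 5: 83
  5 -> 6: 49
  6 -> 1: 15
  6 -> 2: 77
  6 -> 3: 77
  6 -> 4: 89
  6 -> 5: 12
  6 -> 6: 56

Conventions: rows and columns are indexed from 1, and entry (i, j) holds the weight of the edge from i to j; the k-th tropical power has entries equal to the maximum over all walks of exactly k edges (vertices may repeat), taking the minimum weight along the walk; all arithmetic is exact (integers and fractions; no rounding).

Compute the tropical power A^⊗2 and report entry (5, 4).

A^⊗2:
  [76, 49, 49, 49, 49, 49]
  [84, 81, 52, 82, 83, 49]
  [68, 60, 60, 60, 73, 57]
  [73, 72, 60, 60, 83, 57]
  [83, 82, 72, 82, 83, 52]
  [73, 83, 72, 60, 77, 57]
Key observation: the optimum is the walk 5->5->4, with weight 83 min 82 = 82.
Optimal value attained by: walk 5->5->4.
Answer: (A^⊗2)[5][4] = 82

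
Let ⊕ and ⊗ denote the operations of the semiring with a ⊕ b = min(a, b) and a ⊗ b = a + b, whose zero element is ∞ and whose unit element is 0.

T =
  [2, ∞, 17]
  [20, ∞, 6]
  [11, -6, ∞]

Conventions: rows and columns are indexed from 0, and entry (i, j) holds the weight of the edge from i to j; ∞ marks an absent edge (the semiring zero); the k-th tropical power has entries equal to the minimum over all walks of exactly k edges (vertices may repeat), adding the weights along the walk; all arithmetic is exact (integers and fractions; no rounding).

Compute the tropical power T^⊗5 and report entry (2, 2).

T^⊗2:
  [4, 11, 19]
  [17, 0, 37]
  [13, ∞, 0]
T^⊗3:
  [6, 13, 17]
  [19, 31, 6]
  [11, -6, 30]
T^⊗4:
  [8, 11, 19]
  [17, 0, 36]
  [13, 24, 0]
T^⊗5:
  [10, 13, 17]
  [19, 30, 6]
  [11, -6, 30]
Key observation: the optimum is the walk 2->0->0->2->1->2, with weight 11 + 2 + 17 + (-6) + 6 = 30.
Optimal value attained by: walk 2->0->0->2->1->2.
Answer: (T^⊗5)[2][2] = 30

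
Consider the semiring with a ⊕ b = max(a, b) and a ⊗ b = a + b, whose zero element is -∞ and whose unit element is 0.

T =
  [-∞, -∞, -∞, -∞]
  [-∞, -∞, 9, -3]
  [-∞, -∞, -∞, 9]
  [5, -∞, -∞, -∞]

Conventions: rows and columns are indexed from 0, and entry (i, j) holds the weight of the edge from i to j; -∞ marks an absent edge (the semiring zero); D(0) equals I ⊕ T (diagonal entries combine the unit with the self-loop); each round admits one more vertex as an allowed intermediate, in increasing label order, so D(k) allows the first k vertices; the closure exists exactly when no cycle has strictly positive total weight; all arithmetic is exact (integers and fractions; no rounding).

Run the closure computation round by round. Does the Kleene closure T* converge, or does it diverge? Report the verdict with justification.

D(0):
  [0, -∞, -∞, -∞]
  [-∞, 0, 9, -3]
  [-∞, -∞, 0, 9]
  [5, -∞, -∞, 0]
D(1):
  [0, -∞, -∞, -∞]
  [-∞, 0, 9, -3]
  [-∞, -∞, 0, 9]
  [5, -∞, -∞, 0]
D(2):
  [0, -∞, -∞, -∞]
  [-∞, 0, 9, -3]
  [-∞, -∞, 0, 9]
  [5, -∞, -∞, 0]
D(3):
  [0, -∞, -∞, -∞]
  [-∞, 0, 9, 18]
  [-∞, -∞, 0, 9]
  [5, -∞, -∞, 0]
D(4):
  [0, -∞, -∞, -∞]
  [23, 0, 9, 18]
  [14, -∞, 0, 9]
  [5, -∞, -∞, 0]
Key observation: every diagonal entry stays at the unit through all rounds, so no improving cycle exists.
Answer: CONVERGES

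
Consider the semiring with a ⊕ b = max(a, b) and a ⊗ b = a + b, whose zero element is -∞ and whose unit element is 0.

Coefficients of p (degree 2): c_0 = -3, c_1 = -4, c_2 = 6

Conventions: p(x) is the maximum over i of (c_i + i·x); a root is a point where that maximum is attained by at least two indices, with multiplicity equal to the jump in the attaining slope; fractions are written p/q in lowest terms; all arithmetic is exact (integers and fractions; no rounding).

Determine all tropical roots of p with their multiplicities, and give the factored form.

hull edge (i=0, c=-3) to (i=2, c=6): slope 9/2, span 2
Factored form: p(x) = 6 ⊗ (x ⊕ (-9/2)) ⊗ (x ⊕ (-9/2))
Answer: roots = -9/2 (mult 2)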